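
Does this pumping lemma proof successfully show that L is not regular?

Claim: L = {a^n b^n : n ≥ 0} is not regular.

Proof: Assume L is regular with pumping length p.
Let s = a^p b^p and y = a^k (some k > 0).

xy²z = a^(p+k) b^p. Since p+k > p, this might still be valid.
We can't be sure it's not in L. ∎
The proof is INCORRECT.

Error: The conclusion is wrong.
xy²z = a^(p+k) b^p is definitely NOT in L because the number of a's (p+k) ≠ number of b's (p).
The proof incorrectly doubts what is actually a valid contradiction.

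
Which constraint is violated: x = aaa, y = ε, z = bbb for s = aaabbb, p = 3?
Violated: |y| > 0

The decomposition x = aaa, y = ε, z = bbb for s = aaabbb with p = 3
violates the constraint: |y| > 0

|y| = 0, but the pumping lemma requires |y| > 0 (y must be non-empty).

Pumping lemma constraints:
1. xyz = s (decomposition is valid)
2. |xy| ≤ p
3. |y| > 0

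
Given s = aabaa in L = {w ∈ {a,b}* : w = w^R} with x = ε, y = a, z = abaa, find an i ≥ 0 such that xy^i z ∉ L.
i = 2

xy²z = ε · aa · abaa = aaabaa; aaabaa reversed is aabaaa ≠ aaabaa, so it is not a palindrome and is not in L.
(Other choices also work, e.g. i = 0, 3; only i = 1 is guaranteed to stay in L since xy¹z = s.)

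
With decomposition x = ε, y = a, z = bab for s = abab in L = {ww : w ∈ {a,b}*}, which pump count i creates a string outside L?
i = 0

xy⁰z = ε · ε · bab = bab; bab has odd length 3, so it cannot be written as ww and is not in L.
(Other choices also work, e.g. i = 2, 3; only i = 1 is guaranteed to stay in L since xy¹z = s.)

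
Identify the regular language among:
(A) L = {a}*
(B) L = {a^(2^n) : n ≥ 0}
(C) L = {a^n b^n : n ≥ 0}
(A) {a}*

(A) L = {a}* is regular.

This can be recognized by a finite automaton (DFA/NFA).
Regular expressions like {a}* define regular languages.

The other choices are not regular:
- {a^n b^n : n ≥ 0}: After pumping, the number of a's and b's become unequal
- {a^(2^n) : n ≥ 0}: After pumping, length is no longer a power of 2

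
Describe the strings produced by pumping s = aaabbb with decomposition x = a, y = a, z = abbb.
{xy^i z : i ≥ 0} = {a^(2+i) b^3 : i ≥ 0} = {aabbb, aaabbb, aaaabbb, ...}

With x = a, y = a, z = abbb: Starting with aaabbb and pumping the second 'a', we get strings with 2+i a's followed by 3 b's for i = 0, 1, 2, ...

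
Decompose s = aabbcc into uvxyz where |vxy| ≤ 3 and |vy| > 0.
u='aa', v='b', x='b', y='c', z='c'

For s = aabbcc with pumping length p = 3:

One valid decomposition:
- u = 'aa'
- v = 'b'
- x = 'b'
- y = 'c'
- z = 'c'

Verification:
- uvxyz = 'aa' + 'b' + 'b' + 'c' + 'c' = aabbcc ✓
- |vxy| = |'bbc'| = 3 ≤ 3 ✓
- |vy| = |'bc'| = 2 > 0 ✓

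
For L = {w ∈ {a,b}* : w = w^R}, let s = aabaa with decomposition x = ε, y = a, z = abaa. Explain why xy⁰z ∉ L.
xy⁰z = abaa ∉ L

Pumping with i = 0 replaces y = a by y⁰ = ε:
- Original: s = xyz = aabaa; aabaa reversed is aabaa, the same string, so it is a palindrome and is in L
- Pumped: xy⁰z = ε · ε · abaa = abaa
- abaa reversed is aaba ≠ abaa, so it is not a palindrome and is not in L

The pumping lemma would require xy⁰z ∈ L, so this decomposition yields a contradiction.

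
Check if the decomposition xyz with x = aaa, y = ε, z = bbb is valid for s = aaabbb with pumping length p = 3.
Violated: |y| > 0

The decomposition x = aaa, y = ε, z = bbb for s = aaabbb with p = 3
violates the constraint: |y| > 0

|y| = 0, but the pumping lemma requires |y| > 0 (y must be non-empty).

Pumping lemma constraints:
1. xyz = s (decomposition is valid)
2. |xy| ≤ p
3. |y| > 0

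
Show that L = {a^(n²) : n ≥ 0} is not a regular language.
Assume for contradiction that L is regular, and let p ≥ 1 be the pumping length given by the pumping lemma.
Choose s = a^(p²). Then s ∈ L and |s| = p² ≥ p.
By the pumping lemma, s = xyz for some x, y, z with |xy| ≤ p, |y| ≥ 1, and xy^i z ∈ L for every i ≥ 0.
Here y = a^k for some k with 1 ≤ k ≤ |xy| ≤ p.

Take i = 2: |xy²z| = p² + k.
Now p² < p² + k ≤ p² + p < p² + 2p + 1 = (p + 1)².
So |xy²z| lies strictly between the consecutive squares p² and (p + 1)², hence is not a perfect square, and xy²z ∉ L.

This contradicts the pumping lemma, which requires xy^i z ∈ L for all i ≥ 0.
Hence L = {a^(n²) : n ≥ 0} is not regular. ∎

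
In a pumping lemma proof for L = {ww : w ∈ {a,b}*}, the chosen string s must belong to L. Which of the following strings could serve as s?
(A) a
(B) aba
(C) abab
(C) abab

The pumping lemma is applied to a string s that lies in L, so first check membership of each option:
- (A) a has odd length 1, so it cannot be written as ww and is not in L ✗
- (B) aba has odd length 3, so it cannot be written as ww and is not in L ✗
- (C) abab splits into halves ab · ab, which are equal, so it is in L (w = ab) ✓

Only (C) abab is in L, so it is the only candidate that could play the role of s.
(In a complete proof one picks s in terms of the pumping length p so that |s| ≥ p is guaranteed; a fixed string like abab illustrates the shape of such an s.)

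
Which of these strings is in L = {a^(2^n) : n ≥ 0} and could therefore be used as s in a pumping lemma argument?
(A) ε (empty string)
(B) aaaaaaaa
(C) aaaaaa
(B) aaaaaaaa

The pumping lemma is applied to a string s that lies in L, so first check membership of each option:
- (A) ε has length 0, which is not a power of 2, so it is not in L ✗
- (B) aaaaaaaa has length 8 = 2^3, so it is in L ✓
- (C) aaaaaa has length 6, strictly between 2^2 = 4 and 2^3 = 8, so it is not in L ✗

Only (B) aaaaaaaa is in L, so it is the only candidate that could play the role of s.
(In a complete proof one picks s in terms of the pumping length p so that |s| ≥ p is guaranteed; a fixed string like aaaaaaaa illustrates the shape of such an s.)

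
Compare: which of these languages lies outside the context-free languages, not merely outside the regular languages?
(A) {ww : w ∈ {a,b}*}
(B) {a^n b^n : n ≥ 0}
(A) {ww : w ∈ {a,b}*}

(A) {ww : w ∈ {a,b}*} requires the CFL pumping lemma.

- {a^n b^n : n ≥ 0} is context-free (but not regular)
  • Can be shown non-regular with the regular pumping lemma
  • After pumping, the number of a's and b's become unequal

- {ww : w ∈ {a,b}*} is NOT context-free
  • Requires the CFL pumping lemma to prove
  • Cannot verify equality of two arbitrary substrings

The CFL pumping lemma is "stronger" in that it can prove non-membership
in the larger class of context-free languages.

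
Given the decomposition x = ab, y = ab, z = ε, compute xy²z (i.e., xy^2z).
ababab

Given x = 'ab', y = 'ab', z = '' and i = 2:

xy^2z = x + y·y·...·y (2 times) + z
       = 'ab' + 'ab'^2 + ''
       = 'ab' + 'abab' + ''
       = 'ababab'

The pumped string is 'ababab' with length 6.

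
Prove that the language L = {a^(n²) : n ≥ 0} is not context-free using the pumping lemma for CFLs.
Assume for contradiction that L is context-free, and let p ≥ 1 be the pumping length given by the pumping lemma for CFLs.
Choose s = a^(p²). Then s ∈ L and |s| = p² ≥ p.
By the CFL pumping lemma, s = uvxyz for some u, v, x, y, z with |vxy| ≤ p, |vy| ≥ 1, and uv^i xy^i z ∈ L for every i ≥ 0.
All symbols are a's, so only lengths matter: let k = |vy|, with 1 ≤ k ≤ |vxy| ≤ p.

Take i = 2: |uv²xy²z| = p² + k, and p² < p² + k ≤ p² + p < (p + 1)².
So the length lies strictly between consecutive squares and is not a perfect square; uv²xy²z ∉ L.

This contradicts the CFL pumping lemma, which requires uv^i xy^i z ∈ L for all i ≥ 0.
Hence L = {a^(n²) : n ≥ 0} is not context-free. ∎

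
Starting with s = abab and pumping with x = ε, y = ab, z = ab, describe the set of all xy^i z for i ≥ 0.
{xy^i z : i ≥ 0} = {(ab)^(i+1) : i ≥ 0} = {ab, abab, ababab, ...}

With x = ε, y = ab, z = ab: Pumping 'ab' gives strings of alternating a's and b's.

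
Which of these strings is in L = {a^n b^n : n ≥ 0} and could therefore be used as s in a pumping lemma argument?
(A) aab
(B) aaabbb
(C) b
(B) aaabbb

The pumping lemma is applied to a string s that lies in L, so first check membership of each option:
- (A) aab has 2 a's and 1 b's; 2 ≠ 1, so it is not in L ✗
- (B) aaabbb = a^3 b^3 has equal counts (3 = 3), so it is in L ✓
- (C) b has 0 a's and 1 b's; 0 ≠ 1, so it is not in L ✗

Only (B) aaabbb is in L, so it is the only candidate that could play the role of s.
(In a complete proof one picks s in terms of the pumping length p so that |s| ≥ p is guaranteed; a fixed string like aaabbb illustrates the shape of such an s.)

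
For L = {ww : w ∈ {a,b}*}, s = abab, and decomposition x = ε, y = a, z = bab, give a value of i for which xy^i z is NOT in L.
i = 0

xy⁰z = ε · ε · bab = bab; bab has odd length 3, so it cannot be written as ww and is not in L.
(Other choices also work, e.g. i = 2, 3; only i = 1 is guaranteed to stay in L since xy¹z = s.)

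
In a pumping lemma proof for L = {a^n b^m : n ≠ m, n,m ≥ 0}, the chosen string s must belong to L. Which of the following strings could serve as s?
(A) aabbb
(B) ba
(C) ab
(A) aabbb

The pumping lemma is applied to a string s that lies in L, so first check membership of each option:
- (A) aabbb = a^2 b^3 with 2 ≠ 3, so it is in L ✓
- (B) ba has an a after a b, so it is not of the form a^n b^m and is not in L ✗
- (C) ab = a^1 b^1 has n = m = 1, so it is not in L ✗

Only (A) aabbb is in L, so it is the only candidate that could play the role of s.
(In a complete proof one picks s in terms of the pumping length p so that |s| ≥ p is guaranteed; a fixed string like aabbb illustrates the shape of such an s.)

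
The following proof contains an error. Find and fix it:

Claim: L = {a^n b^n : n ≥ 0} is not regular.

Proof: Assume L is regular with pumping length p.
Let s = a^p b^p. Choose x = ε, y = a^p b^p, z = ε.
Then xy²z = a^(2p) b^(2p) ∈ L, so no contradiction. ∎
Error: The decomposition violates |xy| ≤ p. With y = a^p b^p, |xy| = |y| = 2p > p. (The proof also miscomputes xy²z, which would be a^p b^p a^p b^p rather than a^(2p) b^(2p), and it wrongly treats one harmless decomposition as settling the matter — the prover does not get to choose the decomposition.)

Correction: The pumping lemma requires |xy| ≤ p, and the argument must handle every decomposition satisfying |xy| ≤ p, |y| ≥ 1. Since s starts with p a's, any such y consists only of a's, say y = a^k with k ≥ 1. Then xy²z = a^(p+k) b^p has unequal numbers of a's and b's, so xy²z ∉ L — the required contradiction.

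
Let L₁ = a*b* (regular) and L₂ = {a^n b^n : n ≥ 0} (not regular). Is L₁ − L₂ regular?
No — L₁ − L₂ is not regular.

a*b* − {a^n b^n} = {a^n b^m : n ≠ m}. If this were regular, then its complement intersected with a*b*, namely {a^n b^n : n ≥ 0}, would be regular too (closure under complement and intersection) — contradiction. So L₁ − L₂ is not regular.

Note that the bare facts "L₁ regular, L₂ non-regular" do not settle the question by themselves: the closure of regular languages under ∪, ∩, complement and difference applies only when BOTH operands are regular. With a non-regular operand the result can come out regular or non-regular depending on the specific languages, so one has to work out L₁ − L₂ for this particular pair, as above.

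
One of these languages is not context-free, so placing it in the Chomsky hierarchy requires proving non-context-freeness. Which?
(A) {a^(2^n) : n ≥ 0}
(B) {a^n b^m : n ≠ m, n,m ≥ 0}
(A) {a^(2^n) : n ≥ 0}

(A) {a^(2^n) : n ≥ 0} requires the CFL pumping lemma.

- {a^n b^m : n ≠ m, n,m ≥ 0} is context-free (but not regular)
  • Can be shown non-regular with the regular pumping lemma
  • After pumping a's, we can make n = m

- {a^(2^n) : n ≥ 0} is NOT context-free
  • Requires the CFL pumping lemma to prove
  • Gaps between powers of 2 grow exponentially

The CFL pumping lemma is "stronger" in that it can prove non-membership
in the larger class of context-free languages.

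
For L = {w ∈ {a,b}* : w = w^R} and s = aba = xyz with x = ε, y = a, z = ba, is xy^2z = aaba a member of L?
No

xy²z = ε · aa · ba = aaba.
aaba reversed is abaa ≠ aaba, so it is not a palindrome and is not in L.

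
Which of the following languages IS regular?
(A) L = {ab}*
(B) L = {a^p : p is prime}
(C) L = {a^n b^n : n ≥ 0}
(A) {ab}*

(A) L = {ab}* is regular.

This can be recognized by a finite automaton (DFA/NFA).
Regular expressions like {ab}* define regular languages.

The other choices are not regular:
- {a^n b^n : n ≥ 0}: After pumping, the number of a's and b's become unequal
- {a^p : p is prime}: After pumping, the length becomes composite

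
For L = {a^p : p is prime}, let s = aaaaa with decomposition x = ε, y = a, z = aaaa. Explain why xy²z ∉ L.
xy²z = aaaaaa ∉ L

Pumping with i = 2 replaces y = a by y² = aa:
- Original: s = xyz = aaaaa; aaaaa has length 5, which is prime, so it is in L
- Pumped: xy²z = ε · aa · aaaa = aaaaaa
- aaaaaa has length 6 = 2 × 3, which is not prime, so it is not in L

The pumping lemma would require xy²z ∈ L, so this decomposition yields a contradiction.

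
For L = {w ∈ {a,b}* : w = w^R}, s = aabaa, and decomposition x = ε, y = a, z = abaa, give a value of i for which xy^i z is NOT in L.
i = 2

xy²z = ε · aa · abaa = aaabaa; aaabaa reversed is aabaaa ≠ aaabaa, so it is not a palindrome and is not in L.
(Other choices also work, e.g. i = 0, 3; only i = 1 is guaranteed to stay in L since xy¹z = s.)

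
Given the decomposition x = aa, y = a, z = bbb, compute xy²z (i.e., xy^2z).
aaaabbb

Given x = 'aa', y = 'a', z = 'bbb' and i = 2:

xy^2z = x + y·y·...·y (2 times) + z
       = 'aa' + 'a'^2 + 'bbb'
       = 'aa' + 'aa' + 'bbb'
       = 'aaaabbb'

The pumped string is 'aaaabbb' with length 7.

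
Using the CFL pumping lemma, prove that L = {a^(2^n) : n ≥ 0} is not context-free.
Assume for contradiction that L is context-free, and let p ≥ 1 be the pumping length given by the pumping lemma for CFLs.
Choose s = a^(2^p). Then s ∈ L and |s| = 2^p ≥ p.
By the CFL pumping lemma, s = uvxyz for some u, v, x, y, z with |vxy| ≤ p, |vy| ≥ 1, and uv^i xy^i z ∈ L for every i ≥ 0.
All symbols are a's, so only lengths matter: let k = |vy|, with 1 ≤ k ≤ |vxy| ≤ p < 2^p.

Take i = 2: |uv²xy²z| = 2^p + k, and 2^p < 2^p + k < 2^p + 2^p = 2^(p+1).
So the length lies strictly between consecutive powers of two and is not a power of 2; uv²xy²z ∉ L.

This contradicts the CFL pumping lemma, which requires uv^i xy^i z ∈ L for all i ≥ 0.
Hence L = {a^(2^n) : n ≥ 0} is not context-free. ∎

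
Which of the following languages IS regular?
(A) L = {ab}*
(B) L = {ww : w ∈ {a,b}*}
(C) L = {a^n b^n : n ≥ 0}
(A) {ab}*

(A) L = {ab}* is regular.

This can be recognized by a finite automaton (DFA/NFA).
Regular expressions like {ab}* define regular languages.

The other choices are not regular:
- {a^n b^n : n ≥ 0}: After pumping, the number of a's and b's become unequal
- {ww : w ∈ {a,b}*}: After pumping, the two halves no longer match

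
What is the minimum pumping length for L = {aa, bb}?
p = 3

For a finite language L, the pumping lemma holds vacuously if p > max|s| for s ∈ L.

The longest string in L = {aa, bb} has length 2.
If p = 3, then no string s ∈ L has |s| ≥ p, so the condition is vacuously true.

The minimum pumping length is p = 3.

Why no smaller p works: for any p ≤ 2, the longest string s ∈ L has |s| = 2 ≥ p, so it would
have to be pumpable; but pumping up (i = 2, 3, ...) produces ever longer strings, which cannot all lie in the
finite language L. So the pumping property fails for every p ≤ 2.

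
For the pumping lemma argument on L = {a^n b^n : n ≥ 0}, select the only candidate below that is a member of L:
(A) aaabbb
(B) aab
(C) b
(A) aaabbb

The pumping lemma is applied to a string s that lies in L, so first check membership of each option:
- (A) aaabbb = a^3 b^3 has equal counts (3 = 3), so it is in L ✓
- (B) aab has 2 a's and 1 b's; 2 ≠ 1, so it is not in L ✗
- (C) b has 0 a's and 1 b's; 0 ≠ 1, so it is not in L ✗

Only (A) aaabbb is in L, so it is the only candidate that could play the role of s.
(In a complete proof one picks s in terms of the pumping length p so that |s| ≥ p is guaranteed; a fixed string like aaabbb illustrates the shape of such an s.)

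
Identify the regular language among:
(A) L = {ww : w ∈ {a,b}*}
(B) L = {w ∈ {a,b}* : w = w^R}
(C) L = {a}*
(C) {a}*

(C) L = {a}* is regular.

This can be recognized by a finite automaton (DFA/NFA).
Regular expressions like {a}* define regular languages.

The other choices are not regular:
- {w ∈ {a,b}* : w = w^R}: After pumping, the string is no longer symmetric
- {ww : w ∈ {a,b}*}: After pumping, the two halves no longer match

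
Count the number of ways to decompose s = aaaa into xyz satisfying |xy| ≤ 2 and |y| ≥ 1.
3

For s = 'aaaa' with pumping length p = 2:

Constraints: |xy| ≤ 2, |y| > 0

Valid decompositions (|xy| ≤ p, |y| ≥ 1):
  • x='', y='a', z='aaa'
  • x='a', y='a', z='aa'
  • x='', y='aa', z='aa'

Total count: 3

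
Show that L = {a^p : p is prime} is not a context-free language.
Assume for contradiction that L is context-free, and let p ≥ 1 be the pumping length given by the pumping lemma for CFLs.
Choose a prime q with q ≥ p and let s = a^q. Then s ∈ L and |s| = q ≥ p.
By the CFL pumping lemma, s = uvxyz for some u, v, x, y, z with |vxy| ≤ p, |vy| ≥ 1, and uv^i xy^i z ∈ L for every i ≥ 0.
All symbols are a's, so only lengths matter: let k = |vy|, with 1 ≤ k ≤ p. Then |uv^i xy^i z| = q + (i − 1)k.

Take i = q + 1: the length is q + qk = q(k + 1).
Both factors satisfy q ≥ 2 and k + 1 ≥ 2, so q(k + 1) is composite and uv^(q+1) xy^(q+1) z ∉ L.

This contradicts the CFL pumping lemma, which requires uv^i xy^i z ∈ L for all i ≥ 0.
Hence L = {a^p : p is prime} is not context-free. ∎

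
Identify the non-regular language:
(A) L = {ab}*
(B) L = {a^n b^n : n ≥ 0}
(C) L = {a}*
(B) {a^n b^n : n ≥ 0}

(B) L = {a^n b^n : n ≥ 0} is NOT regular.

The pumping lemma can be used to prove this:
After pumping, the number of a's and b's become unequal

The other languages are regular because they can be recognized by finite automata.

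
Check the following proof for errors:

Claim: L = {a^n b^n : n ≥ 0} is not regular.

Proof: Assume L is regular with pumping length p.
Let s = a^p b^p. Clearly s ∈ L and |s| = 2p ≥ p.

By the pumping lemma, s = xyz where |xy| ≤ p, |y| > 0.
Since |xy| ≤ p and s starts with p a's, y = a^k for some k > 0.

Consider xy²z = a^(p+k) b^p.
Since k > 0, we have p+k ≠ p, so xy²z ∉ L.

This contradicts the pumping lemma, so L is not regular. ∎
The proof is correct.

This proof is valid because:
1. The string s = a^p b^p is correctly in L
2. The decomposition analysis is correct: y must consist only of a's
3. The contradiction is valid: pumping increases a's but not b's
4. The conclusion follows logically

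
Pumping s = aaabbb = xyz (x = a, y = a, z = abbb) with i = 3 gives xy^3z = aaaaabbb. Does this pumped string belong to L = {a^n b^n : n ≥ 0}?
No

xy³z = a · aaa · abbb = aaaaabbb.
aaaaabbb has 5 a's and 3 b's; 5 ≠ 3, so it is not in L.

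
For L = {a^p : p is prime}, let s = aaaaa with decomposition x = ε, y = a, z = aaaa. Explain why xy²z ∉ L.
xy²z = aaaaaa ∉ L

Pumping with i = 2 replaces y = a by y² = aa:
- Original: s = xyz = aaaaa; aaaaa has length 5, which is prime, so it is in L
- Pumped: xy²z = ε · aa · aaaa = aaaaaa
- aaaaaa has length 6 = 2 × 3, which is not prime, so it is not in L

The pumping lemma would require xy²z ∈ L, so this decomposition yields a contradiction.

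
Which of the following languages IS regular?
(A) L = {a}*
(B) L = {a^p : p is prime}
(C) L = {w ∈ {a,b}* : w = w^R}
(A) {a}*

(A) L = {a}* is regular.

This can be recognized by a finite automaton (DFA/NFA).
Regular expressions like {a}* define regular languages.

The other choices are not regular:
- {a^p : p is prime}: After pumping, the length becomes composite
- {w ∈ {a,b}* : w = w^R}: After pumping, the string is no longer symmetric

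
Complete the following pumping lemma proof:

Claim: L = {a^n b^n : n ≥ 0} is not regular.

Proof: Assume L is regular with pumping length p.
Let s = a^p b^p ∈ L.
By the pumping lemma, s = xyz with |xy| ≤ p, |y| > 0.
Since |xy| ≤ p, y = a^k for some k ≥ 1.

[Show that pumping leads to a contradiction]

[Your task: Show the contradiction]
Consider xy²z = a^(p+k) b^p.

Since k ≥ 1, we have p + k > p.
So xy²z has more a's than b's: (p+k) a's vs p b's.
This means xy²z ∉ L because a^n b^n requires equal counts.

This contradicts the pumping lemma which states xy²z ∈ L.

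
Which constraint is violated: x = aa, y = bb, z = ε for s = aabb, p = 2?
Violated: |xy| ≤ p

The decomposition x = aa, y = bb, z = ε for s = aabb with p = 2
violates the constraint: |xy| ≤ p

|xy| = |aabb| = 4 > 2 = p. The decomposition puts too many characters in xy.

Pumping lemma constraints:
1. xyz = s (decomposition is valid)
2. |xy| ≤ p
3. |y| > 0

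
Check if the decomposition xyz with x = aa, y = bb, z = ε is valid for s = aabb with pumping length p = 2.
Violated: |xy| ≤ p

The decomposition x = aa, y = bb, z = ε for s = aabb with p = 2
violates the constraint: |xy| ≤ p

|xy| = |aabb| = 4 > 2 = p. The decomposition puts too many characters in xy.

Pumping lemma constraints:
1. xyz = s (decomposition is valid)
2. |xy| ≤ p
3. |y| > 0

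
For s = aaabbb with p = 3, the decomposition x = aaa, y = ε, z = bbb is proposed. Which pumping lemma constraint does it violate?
Violated: |y| > 0

The decomposition x = aaa, y = ε, z = bbb for s = aaabbb with p = 3
violates the constraint: |y| > 0

|y| = 0, but the pumping lemma requires |y| > 0 (y must be non-empty).

Pumping lemma constraints:
1. xyz = s (decomposition is valid)
2. |xy| ≤ p
3. |y| > 0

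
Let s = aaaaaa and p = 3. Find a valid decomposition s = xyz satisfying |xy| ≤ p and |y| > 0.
x = '', y = 'aaa', z = 'aaa'

For s = aaaaaa and p = 3, one valid decomposition is:
- x = '' (length 0)
- y = 'aaa' (length 3)
- z = 'aaa' (length 3)

Verification:
- xyz = '' + 'aaa' + 'aaa' = aaaaaa ✓
- |xy| = 3 ≤ 3 ✓
- |y| = 3 > 0 ✓

All pumping lemma constraints are satisfied.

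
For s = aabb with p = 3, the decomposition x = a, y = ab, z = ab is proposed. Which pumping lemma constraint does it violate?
Violated: xyz = s

The decomposition x = a, y = ab, z = ab for s = aabb with p = 3
violates the constraint: xyz = s

xyz = 'a' + 'ab' + 'ab' = 'aabab' ≠ 'aabb' = s. The decomposition doesn't reconstruct s.

Pumping lemma constraints:
1. xyz = s (decomposition is valid)
2. |xy| ≤ p
3. |y| > 0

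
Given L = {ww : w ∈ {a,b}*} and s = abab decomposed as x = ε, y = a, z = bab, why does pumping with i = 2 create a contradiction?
xy²z = aabab ∉ L

Pumping with i = 2 replaces y = a by y² = aa:
- Original: s = xyz = abab; abab splits into halves ab · ab, which are equal, so it is in L (w = ab)
- Pumped: xy²z = ε · aa · bab = aabab
- aabab has odd length 5, so it cannot be written as ww and is not in L

The pumping lemma would require xy²z ∈ L, so this decomposition yields a contradiction.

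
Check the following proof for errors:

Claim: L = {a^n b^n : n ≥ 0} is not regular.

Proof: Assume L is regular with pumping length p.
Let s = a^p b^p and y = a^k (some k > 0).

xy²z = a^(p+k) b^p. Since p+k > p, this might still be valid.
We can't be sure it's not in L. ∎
The proof is INCORRECT.

Error: The conclusion is wrong.
xy²z = a^(p+k) b^p is definitely NOT in L because the number of a's (p+k) ≠ number of b's (p).
The proof incorrectly doubts what is actually a valid contradiction.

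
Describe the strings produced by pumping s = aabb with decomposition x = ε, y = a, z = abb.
{xy^i z : i ≥ 0} = {a^(i+1) b^2 : i ≥ 0} = {abb, aabb, aaabb, ...}

With x = ε, y = a, z = abb: Starting with aabb and pumping the first 'a' (z = abb keeps the second 'a'), we get strings with i+1 a's followed by 2 b's for i = 0, 1, 2, ...; note bb is not produced because z always contributes one a.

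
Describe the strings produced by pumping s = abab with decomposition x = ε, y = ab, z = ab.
{xy^i z : i ≥ 0} = {(ab)^(i+1) : i ≥ 0} = {ab, abab, ababab, ...}

With x = ε, y = ab, z = ab: Pumping 'ab' gives strings of alternating a's and b's.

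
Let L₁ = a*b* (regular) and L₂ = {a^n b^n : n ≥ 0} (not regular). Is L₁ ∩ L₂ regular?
No — L₁ ∩ L₂ is not regular.

Every string a^n b^n already lies in a*b*, so L₁ ∩ L₂ = {a^n b^n : n ≥ 0} = L₂ itself, which is the standard non-regular language (pump s = a^p b^p).

Note that the bare facts "L₁ regular, L₂ non-regular" do not settle the question by themselves: the closure of regular languages under ∪, ∩, complement and difference applies only when BOTH operands are regular. With a non-regular operand the result can come out regular or non-regular depending on the specific languages, so one has to work out L₁ ∩ L₂ for this particular pair, as above.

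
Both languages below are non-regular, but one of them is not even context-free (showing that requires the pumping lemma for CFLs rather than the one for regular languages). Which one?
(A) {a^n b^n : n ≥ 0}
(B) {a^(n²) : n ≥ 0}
(B) {a^(n²) : n ≥ 0}

(B) {a^(n²) : n ≥ 0} requires the CFL pumping lemma.

- {a^n b^n : n ≥ 0} is context-free (but not regular)
  • Can be shown non-regular with the regular pumping lemma
  • After pumping, the number of a's and b's become unequal

- {a^(n²) : n ≥ 0} is NOT context-free
  • Requires the CFL pumping lemma to prove
  • Gaps between squares grow unboundedly

The CFL pumping lemma is "stronger" in that it can prove non-membership
in the larger class of context-free languages.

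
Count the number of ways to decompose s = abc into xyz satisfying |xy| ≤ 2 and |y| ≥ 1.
3

For s = 'abc' with pumping length p = 2:

Constraints: |xy| ≤ 2, |y| > 0

Valid decompositions (|xy| ≤ p, |y| ≥ 1):
  • x='', y='a', z='bc'
  • x='a', y='b', z='c'
  • x='', y='ab', z='c'

Total count: 3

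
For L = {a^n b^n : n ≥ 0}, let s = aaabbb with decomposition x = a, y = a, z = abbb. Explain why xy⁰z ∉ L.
xy⁰z = aabbb ∉ L

Pumping with i = 0 replaces y = a by y⁰ = ε:
- Original: s = xyz = aaabbb; aaabbb = a^3 b^3 has equal counts (3 = 3), so it is in L
- Pumped: xy⁰z = a · ε · abbb = aabbb
- aabbb has 2 a's and 3 b's; 2 ≠ 3, so it is not in L

The pumping lemma would require xy⁰z ∈ L, so this decomposition yields a contradiction.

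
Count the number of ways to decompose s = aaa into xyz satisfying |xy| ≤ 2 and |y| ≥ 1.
3

For s = 'aaa' with pumping length p = 2:

Constraints: |xy| ≤ 2, |y| > 0

Valid decompositions (|xy| ≤ p, |y| ≥ 1):
  • x='', y='a', z='aa'
  • x='a', y='a', z='a'
  • x='', y='aa', z='a'

Total count: 3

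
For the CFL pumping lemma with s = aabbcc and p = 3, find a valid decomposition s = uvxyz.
u='aa', v='b', x='b', y='c', z='c'

For s = aabbcc with pumping length p = 3:

One valid decomposition:
- u = 'aa'
- v = 'b'
- x = 'b'
- y = 'c'
- z = 'c'

Verification:
- uvxyz = 'aa' + 'b' + 'b' + 'c' + 'c' = aabbcc ✓
- |vxy| = |'bbc'| = 3 ≤ 3 ✓
- |vy| = |'bc'| = 2 > 0 ✓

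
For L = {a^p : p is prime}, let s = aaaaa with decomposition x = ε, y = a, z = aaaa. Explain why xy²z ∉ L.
xy²z = aaaaaa ∉ L

Pumping with i = 2 replaces y = a by y² = aa:
- Original: s = xyz = aaaaa; aaaaa has length 5, which is prime, so it is in L
- Pumped: xy²z = ε · aa · aaaa = aaaaaa
- aaaaaa has length 6 = 2 × 3, which is not prime, so it is not in L

The pumping lemma would require xy²z ∈ L, so this decomposition yields a contradiction.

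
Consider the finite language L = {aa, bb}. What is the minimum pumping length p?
p = 3

For a finite language L, the pumping lemma holds vacuously if p > max|s| for s ∈ L.

The longest string in L = {aa, bb} has length 2.
If p = 3, then no string s ∈ L has |s| ≥ p, so the condition is vacuously true.

The minimum pumping length is p = 3.

Why no smaller p works: for any p ≤ 2, the longest string s ∈ L has |s| = 2 ≥ p, so it would
have to be pumpable; but pumping up (i = 2, 3, ...) produces ever longer strings, which cannot all lie in the
finite language L. So the pumping property fails for every p ≤ 2.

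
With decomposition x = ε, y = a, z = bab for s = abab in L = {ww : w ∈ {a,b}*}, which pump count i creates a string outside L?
i = 2

xy²z = ε · aa · bab = aabab; aabab has odd length 5, so it cannot be written as ww and is not in L.
(Other choices also work, e.g. i = 0, 3; only i = 1 is guaranteed to stay in L since xy¹z = s.)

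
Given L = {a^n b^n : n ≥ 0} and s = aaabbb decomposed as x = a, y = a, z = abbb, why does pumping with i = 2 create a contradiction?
xy²z = aaaabbb ∉ L

Pumping with i = 2 replaces y = a by y² = aa:
- Original: s = xyz = aaabbb; aaabbb = a^3 b^3 has equal counts (3 = 3), so it is in L
- Pumped: xy²z = a · aa · abbb = aaaabbb
- aaaabbb has 4 a's and 3 b's; 4 ≠ 3, so it is not in L

The pumping lemma would require xy²z ∈ L, so this decomposition yields a contradiction.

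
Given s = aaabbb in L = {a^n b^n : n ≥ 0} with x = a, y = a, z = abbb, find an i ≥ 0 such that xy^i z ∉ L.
i = 3

xy³z = a · aaa · abbb = aaaaabbb; aaaaabbb has 5 a's and 3 b's; 5 ≠ 3, so it is not in L.
(Other choices also work, e.g. i = 0, 2; only i = 1 is guaranteed to stay in L since xy¹z = s.)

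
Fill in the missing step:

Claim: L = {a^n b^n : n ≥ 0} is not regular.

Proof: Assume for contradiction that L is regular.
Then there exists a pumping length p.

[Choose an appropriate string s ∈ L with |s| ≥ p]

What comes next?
s = a^p b^p

This string is in L (has equal a's and b's) and has length 2p ≥ p.
Any decomposition xyz with |xy| ≤ p means y consists only of a's,
so pumping will unbalance the counts.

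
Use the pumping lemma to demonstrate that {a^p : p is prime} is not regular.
Assume for contradiction that L is regular, and let p ≥ 1 be the pumping length given by the pumping lemma.
Choose a prime q with q ≥ p (one exists because there are infinitely many primes) and let s = a^q. Then s ∈ L and |s| = q ≥ p.
By the pumping lemma, s = xyz for some x, y, z with |xy| ≤ p, |y| ≥ 1, and xy^i z ∈ L for every i ≥ 0.
Here y = a^k for some k with 1 ≤ k ≤ p, and xy^i z = a^(q + (i − 1)k) for every i ≥ 0.

Take i = q + 1: |xy^(q+1) z| = q + qk = q(k + 1).
Both factors satisfy q ≥ 2 and k + 1 ≥ 2, so q(k + 1) is composite, and xy^(q+1) z ∉ L.

This contradicts the pumping lemma, which requires xy^i z ∈ L for all i ≥ 0.
Hence L = {a^p : p is prime} is not regular. ∎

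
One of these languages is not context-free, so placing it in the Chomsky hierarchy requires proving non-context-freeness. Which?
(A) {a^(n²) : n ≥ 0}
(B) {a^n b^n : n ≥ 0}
(A) {a^(n²) : n ≥ 0}

(A) {a^(n²) : n ≥ 0} requires the CFL pumping lemma.

- {a^n b^n : n ≥ 0} is context-free (but not regular)
  • Can be shown non-regular with the regular pumping lemma
  • After pumping, the number of a's and b's become unequal

- {a^(n²) : n ≥ 0} is NOT context-free
  • Requires the CFL pumping lemma to prove
  • Gaps between squares grow unboundedly

The CFL pumping lemma is "stronger" in that it can prove non-membership
in the larger class of context-free languages.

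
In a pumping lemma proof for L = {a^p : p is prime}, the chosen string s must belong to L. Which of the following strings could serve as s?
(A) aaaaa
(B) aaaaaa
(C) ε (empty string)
(A) aaaaa

The pumping lemma is applied to a string s that lies in L, so first check membership of each option:
- (A) aaaaa has length 5, which is prime, so it is in L ✓
- (B) aaaaaa has length 6 = 2 × 3, which is not prime, so it is not in L ✗
- (C) ε has length 0, which is not prime, so it is not in L ✗

Only (A) aaaaa is in L, so it is the only candidate that could play the role of s.
(In a complete proof one picks s in terms of the pumping length p so that |s| ≥ p is guaranteed; a fixed string like aaaaa illustrates the shape of such an s.)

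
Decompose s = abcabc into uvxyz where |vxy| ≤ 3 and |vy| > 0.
u='ab', v='c', x='a', y='b', z='c'

For s = abcabc with pumping length p = 3:

One valid decomposition:
- u = 'ab'
- v = 'c'
- x = 'a'
- y = 'b'
- z = 'c'

Verification:
- uvxyz = 'ab' + 'c' + 'a' + 'b' + 'c' = abcabc ✓
- |vxy| = |'cab'| = 3 ≤ 3 ✓
- |vy| = |'cb'| = 2 > 0 ✓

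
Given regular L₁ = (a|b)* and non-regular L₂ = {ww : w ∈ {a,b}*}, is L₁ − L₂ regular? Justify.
No — L₁ − L₂ is not regular.

L₁ − L₂ is the complement of {ww} within {a,b}*. If it were regular, its complement {ww} would be regular as well (regular languages are closed under complement) — contradiction. So L₁ − L₂ is not regular.

Note that the bare facts "L₁ regular, L₂ non-regular" do not settle the question by themselves: the closure of regular languages under ∪, ∩, complement and difference applies only when BOTH operands are regular. With a non-regular operand the result can come out regular or non-regular depending on the specific languages, so one has to work out L₁ − L₂ for this particular pair, as above.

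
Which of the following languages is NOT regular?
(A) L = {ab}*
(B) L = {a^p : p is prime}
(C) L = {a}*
(B) {a^p : p is prime}

(B) L = {a^p : p is prime} is NOT regular.

The pumping lemma can be used to prove this:
After pumping, the length becomes composite

The other languages are regular because they can be recognized by finite automata.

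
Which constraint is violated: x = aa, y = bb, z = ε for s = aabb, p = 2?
Violated: |xy| ≤ p

The decomposition x = aa, y = bb, z = ε for s = aabb with p = 2
violates the constraint: |xy| ≤ p

|xy| = |aabb| = 4 > 2 = p. The decomposition puts too many characters in xy.

Pumping lemma constraints:
1. xyz = s (decomposition is valid)
2. |xy| ≤ p
3. |y| > 0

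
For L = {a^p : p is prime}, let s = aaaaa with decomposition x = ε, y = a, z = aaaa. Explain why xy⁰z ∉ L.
xy⁰z = aaaa ∉ L

Pumping with i = 0 replaces y = a by y⁰ = ε:
- Original: s = xyz = aaaaa; aaaaa has length 5, which is prime, so it is in L
- Pumped: xy⁰z = ε · ε · aaaa = aaaa
- aaaa has length 4 = 2 × 2, which is not prime, so it is not in L

The pumping lemma would require xy⁰z ∈ L, so this decomposition yields a contradiction.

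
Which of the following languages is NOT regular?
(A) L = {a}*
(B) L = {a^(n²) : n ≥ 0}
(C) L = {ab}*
(B) {a^(n²) : n ≥ 0}

(B) L = {a^(n²) : n ≥ 0} is NOT regular.

The pumping lemma can be used to prove this:
After pumping, length is no longer a perfect square

The other languages are regular because they can be recognized by finite automata.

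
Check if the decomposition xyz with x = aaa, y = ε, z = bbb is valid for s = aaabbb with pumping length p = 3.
Violated: |y| > 0

The decomposition x = aaa, y = ε, z = bbb for s = aaabbb with p = 3
violates the constraint: |y| > 0

|y| = 0, but the pumping lemma requires |y| > 0 (y must be non-empty).

Pumping lemma constraints:
1. xyz = s (decomposition is valid)
2. |xy| ≤ p
3. |y| > 0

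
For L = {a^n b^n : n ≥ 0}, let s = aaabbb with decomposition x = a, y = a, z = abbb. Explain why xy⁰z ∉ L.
xy⁰z = aabbb ∉ L

Pumping with i = 0 replaces y = a by y⁰ = ε:
- Original: s = xyz = aaabbb; aaabbb = a^3 b^3 has equal counts (3 = 3), so it is in L
- Pumped: xy⁰z = a · ε · abbb = aabbb
- aabbb has 2 a's and 3 b's; 2 ≠ 3, so it is not in L

The pumping lemma would require xy⁰z ∈ L, so this decomposition yields a contradiction.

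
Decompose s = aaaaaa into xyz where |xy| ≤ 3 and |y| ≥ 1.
x = '', y = 'aaa', z = 'aaa'

For s = aaaaaa and p = 3, one valid decomposition is:
- x = '' (length 0)
- y = 'aaa' (length 3)
- z = 'aaa' (length 3)

Verification:
- xyz = '' + 'aaa' + 'aaa' = aaaaaa ✓
- |xy| = 3 ≤ 3 ✓
- |y| = 3 > 0 ✓

All pumping lemma constraints are satisfied.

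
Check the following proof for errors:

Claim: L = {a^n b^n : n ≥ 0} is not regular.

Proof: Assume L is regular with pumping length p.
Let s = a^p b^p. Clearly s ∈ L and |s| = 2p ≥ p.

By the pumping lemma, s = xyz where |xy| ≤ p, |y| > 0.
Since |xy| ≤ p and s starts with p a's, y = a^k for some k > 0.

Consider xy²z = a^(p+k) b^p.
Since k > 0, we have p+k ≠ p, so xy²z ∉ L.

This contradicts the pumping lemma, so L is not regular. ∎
The proof is correct.

This proof is valid because:
1. The string s = a^p b^p is correctly in L
2. The decomposition analysis is correct: y must consist only of a's
3. The contradiction is valid: pumping increases a's but not b's
4. The conclusion follows logically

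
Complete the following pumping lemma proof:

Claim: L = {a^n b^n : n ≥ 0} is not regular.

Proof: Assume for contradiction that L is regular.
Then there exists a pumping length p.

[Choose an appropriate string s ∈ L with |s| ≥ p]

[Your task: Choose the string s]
s = a^p b^p

This string is in L (has equal a's and b's) and has length 2p ≥ p.
Any decomposition xyz with |xy| ≤ p means y consists only of a's,
so pumping will unbalance the counts.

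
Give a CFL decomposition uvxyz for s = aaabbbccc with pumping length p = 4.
u='aa', v='a', x='bb', y='b', z='ccc'

For s = aaabbbccc with pumping length p = 4:

One valid decomposition:
- u = 'aa'
- v = 'a'
- x = 'bb'
- y = 'b'
- z = 'ccc'

Verification:
- uvxyz = 'aa' + 'a' + 'bb' + 'b' + 'ccc' = aaabbbccc ✓
- |vxy| = |'abbb'| = 4 ≤ 4 ✓
- |vy| = |'ab'| = 2 > 0 ✓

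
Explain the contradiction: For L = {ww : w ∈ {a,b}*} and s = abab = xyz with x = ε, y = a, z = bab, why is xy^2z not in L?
xy²z = aabab ∉ L

Pumping with i = 2 replaces y = a by y² = aa:
- Original: s = xyz = abab; abab splits into halves ab · ab, which are equal, so it is in L (w = ab)
- Pumped: xy²z = ε · aa · bab = aabab
- aabab has odd length 5, so it cannot be written as ww and is not in L

The pumping lemma would require xy²z ∈ L, so this decomposition yields a contradiction.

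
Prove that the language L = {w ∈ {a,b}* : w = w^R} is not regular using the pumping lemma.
Assume for contradiction that L is regular, and let p ≥ 1 be the pumping length given by the pumping lemma.
Choose s = a^p b a^p. Then s ∈ L (it reads the same in both directions) and |s| = 2p + 1 ≥ p.
By the pumping lemma, s = xyz for some x, y, z with |xy| ≤ p, |y| ≥ 1, and xy^i z ∈ L for every i ≥ 0.
Since |xy| ≤ p and the first p symbols of s are all a's, y = a^k for some k with 1 ≤ k ≤ p.

Take i = 2: xy²z = a^(p + k) b a^p.
Its reversal is a^p b a^(p + k). These differ because the block of a's before the unique b has length p + k in one and p in the other, and p + k ≠ p since k ≥ 1. So xy²z is not a palindrome, i.e. xy²z ∉ L.

This contradicts the pumping lemma, which requires xy^i z ∈ L for all i ≥ 0.
Hence L = {w ∈ {a,b}* : w = w^R} is not regular. ∎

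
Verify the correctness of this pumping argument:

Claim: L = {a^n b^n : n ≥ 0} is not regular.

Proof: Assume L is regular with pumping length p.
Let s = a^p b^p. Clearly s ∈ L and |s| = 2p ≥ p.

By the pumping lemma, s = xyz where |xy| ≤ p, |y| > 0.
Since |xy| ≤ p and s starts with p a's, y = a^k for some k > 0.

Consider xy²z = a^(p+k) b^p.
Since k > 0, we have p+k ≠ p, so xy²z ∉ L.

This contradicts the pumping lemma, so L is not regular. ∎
The proof is correct.

This proof is valid because:
1. The string s = a^p b^p is correctly in L
2. The decomposition analysis is correct: y must consist only of a's
3. The contradiction is valid: pumping increases a's but not b's
4. The conclusion follows logically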